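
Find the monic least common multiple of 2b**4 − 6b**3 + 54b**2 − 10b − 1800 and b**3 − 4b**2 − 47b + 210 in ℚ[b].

By polynomial division,
  2b**4 − 6b**3 + 54b**2 − 10b − 1800 = (2b + 2)(b**3 − 4b**2 − 47b + 210) + (156b**2 − 336b − 2220)
  b**3 − 4b**2 − 47b + 210 = ((1/156)b − 2/169)(156b**2 − 336b − 2220) + (−(6210/169)b + 31050/169)
  156b**2 − 336b − 2220 = (−(4394/1035)b − 12506/1035)(−(6210/169)b + 31050/169) + (0)
Last nonzero remainder: −(6210/169)b + 31050/169. Dividing through by −6210/169 gives the monic gcd b − 5.
Then lcm(f, g) = f·g / gcd(f, g); expanding and making the result monic gives the answer.

b**6 − 2b**5 − 18b**4 + 148b**3 − 2039b**2 − 690b + 37800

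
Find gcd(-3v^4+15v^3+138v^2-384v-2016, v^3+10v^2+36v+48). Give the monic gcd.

Apply the Euclidean algorithm:
  -3v^4+15v^3+138v^2-384v-2016 = (-3v+45)(v^3+10v^2+36v+48) + (-204v^2-1860v-4176)
  v^3+10v^2+36v+48 = (-(1/204)v-5/1156)(-204v^2-1860v-4176) + ((2163/289)v+8652/289)
  -204v^2-1860v-4176 = (-(19652/721)v-100572/721)((2163/289)v+8652/289) + (0)
Last nonzero remainder: (2163/289)v+8652/289. Dividing through by 2163/289 gives the monic gcd v+4.

v+4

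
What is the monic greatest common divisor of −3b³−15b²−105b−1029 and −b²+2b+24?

1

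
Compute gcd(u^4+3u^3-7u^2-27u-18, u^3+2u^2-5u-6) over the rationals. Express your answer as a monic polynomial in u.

Euclidean algorithm in ℚ[u]:
  u^4+3u^3-7u^2-27u-18 = (u+1)(u^3+2u^2-5u-6) + (-4u^2-16u-12)
  u^3+2u^2-5u-6 = (-(1/4)u+1/2)(-4u^2-16u-12) + (0)
Last nonzero remainder: -4u^2-16u-12. Dividing through by -4 gives the monic gcd u^2+4u+3.

u^2+4u+3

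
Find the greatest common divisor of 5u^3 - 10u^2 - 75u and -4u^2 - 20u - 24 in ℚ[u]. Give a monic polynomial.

u + 3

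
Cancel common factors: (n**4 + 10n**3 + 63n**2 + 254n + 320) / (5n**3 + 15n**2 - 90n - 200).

(n**2 + 3n + 32)/(5n - 20)

Repeated division with remainder:
  n**4 + 10n**3 + 63n**2 + 254n + 320 = ((1/5)n + 7/5)(5n**3 + 15n**2 - 90n - 200) + (60n**2 + 420n + 600)
  5n**3 + 15n**2 - 90n - 200 = ((1/12)n - 1/3)(60n**2 + 420n + 600) + (0)
Last nonzero remainder: 60n**2 + 420n + 600. Dividing through by 60 gives the monic gcd n**2 + 7n + 10.
Cancel n**2 + 7n + 10 from numerator and denominator to get the reduced form.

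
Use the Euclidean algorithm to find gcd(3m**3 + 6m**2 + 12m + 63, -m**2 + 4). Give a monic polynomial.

1

Apply the Euclidean algorithm:
  3m**3 + 6m**2 + 12m + 63 = (-3m - 6)(-m**2 + 4) + (24m + 87)
  -m**2 + 4 = (-(1/24)m + 29/192)(24m + 87) + (-585/64)
  24m + 87 = (-(512/195)m - 1856/195)(-585/64) + (0)
The last nonzero remainder is the constant -585/64, so the polynomials are coprime and gcd = 1.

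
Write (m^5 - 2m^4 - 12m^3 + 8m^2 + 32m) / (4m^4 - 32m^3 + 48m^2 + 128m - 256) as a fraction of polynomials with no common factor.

(m^2 + 2m)/(4m - 16)

Repeated division with remainder:
  m^5 - 2m^4 - 12m^3 + 8m^2 + 32m = ((1/4)m + 3/2)(4m^4 - 32m^3 + 48m^2 + 128m - 256) + (24m^3 - 96m^2 - 96m + 384)
  4m^4 - 32m^3 + 48m^2 + 128m - 256 = ((1/6)m - 2/3)(24m^3 - 96m^2 - 96m + 384) + (0)
Last nonzero remainder: 24m^3 - 96m^2 - 96m + 384. Dividing through by 24 gives the monic gcd m^3 - 4m^2 - 4m + 16.
Cancel m^3 - 4m^2 - 4m + 16 from numerator and denominator to get the reduced form.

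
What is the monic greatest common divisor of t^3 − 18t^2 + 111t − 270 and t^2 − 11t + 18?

Apply the Euclidean algorithm:
  t^3 − 18t^2 + 111t − 270 = (t − 7)(t^2 − 11t + 18) + (16t − 144)
  t^2 − 11t + 18 = ((1/16)t − 1/8)(16t − 144) + (0)
Last nonzero remainder: 16t − 144. Dividing through by 16 gives the monic gcd t − 9.

t − 9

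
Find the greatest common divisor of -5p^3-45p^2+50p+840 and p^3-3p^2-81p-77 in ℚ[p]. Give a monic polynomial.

Repeated division with remainder:
  -5p^3-45p^2+50p+840 = (-5)(p^3-3p^2-81p-77) + (-60p^2-355p+455)
  p^3-3p^2-81p-77 = (-(1/60)p+107/720)(-60p^2-355p+455) + (-(2975/144)p-20825/144)
  -60p^2-355p+455 = ((1728/595)p-1872/595)(-(2975/144)p-20825/144) + (0)
Last nonzero remainder: -(2975/144)p-20825/144. Dividing through by -2975/144 gives the monic gcd p+7.

p+7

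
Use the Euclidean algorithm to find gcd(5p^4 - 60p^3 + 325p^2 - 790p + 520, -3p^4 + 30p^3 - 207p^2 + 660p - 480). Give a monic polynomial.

p^2 - 5p + 4

Apply the Euclidean algorithm:
  5p^4 - 60p^3 + 325p^2 - 790p + 520 = (-5/3)(-3p^4 + 30p^3 - 207p^2 + 660p - 480) + (-10p^3 - 20p^2 + 310p - 280)
  -3p^4 + 30p^3 - 207p^2 + 660p - 480 = ((3/10)p - 18/5)(-10p^3 - 20p^2 + 310p - 280) + (-372p^2 + 1860p - 1488)
  -10p^3 - 20p^2 + 310p - 280 = ((5/186)p + 35/186)(-372p^2 + 1860p - 1488) + (0)
Last nonzero remainder: -372p^2 + 1860p - 1488. Dividing through by -372 gives the monic gcd p^2 - 5p + 4.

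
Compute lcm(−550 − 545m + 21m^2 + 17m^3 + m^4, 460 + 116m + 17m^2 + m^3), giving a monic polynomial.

Apply the Euclidean algorithm:
  m^4 + 17m^3 + 21m^2 − 545m − 550 = (m)(m^3 + 17m^2 + 116m + 460) + (−95m^2 − 1005m − 550)
  m^3 + 17m^2 + 116m + 460 = (−(1/95)m − 122/1805)(−95m^2 − 1005m − 550) + ((15264/361)m + 152640/361)
  −95m^2 − 1005m − 550 = (−(34295/15264)m − 19855/15264)((15264/361)m + 152640/361) + (0)
Last nonzero remainder: (15264/361)m + 152640/361. Dividing through by 15264/361 gives the monic gcd m + 10.
Then lcm(f, g) = f·g / gcd(f, g); expanding and making the result monic gives the answer.

−25300 − 28920m − 3399m^2 + 384m^3 + 186m^4 + 24m^5 + m^6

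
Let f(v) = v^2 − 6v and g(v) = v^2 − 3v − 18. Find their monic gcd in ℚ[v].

Repeated division with remainder:
  v^2 − 6v = (v^2 − 3v − 18) + (−3v + 18)
  v^2 − 3v − 18 = (−(1/3)v − 1)(−3v + 18) + (0)
Last nonzero remainder: −3v + 18. Dividing through by −3 gives the monic gcd v − 6.

v − 6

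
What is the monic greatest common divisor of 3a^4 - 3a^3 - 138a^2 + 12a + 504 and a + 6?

Repeated division with remainder:
  3a^4 - 3a^3 - 138a^2 + 12a + 504 = (3a^3 - 21a^2 - 12a + 84)(a + 6) + (0)
The last nonzero remainder a + 6 is already monic.

a + 6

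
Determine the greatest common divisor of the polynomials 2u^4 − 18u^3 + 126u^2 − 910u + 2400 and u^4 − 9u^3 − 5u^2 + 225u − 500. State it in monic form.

u^2 − 10u + 25

Euclidean algorithm in ℚ[u]:
  2u^4 − 18u^3 + 126u^2 − 910u + 2400 = (2)(u^4 − 9u^3 − 5u^2 + 225u − 500) + (136u^2 − 1360u + 3400)
  u^4 − 9u^3 − 5u^2 + 225u − 500 = ((1/136)u^2 + (1/136)u − 5/34)(136u^2 − 1360u + 3400) + (0)
Last nonzero remainder: 136u^2 − 1360u + 3400. Dividing through by 136 gives the monic gcd u^2 − 10u + 25.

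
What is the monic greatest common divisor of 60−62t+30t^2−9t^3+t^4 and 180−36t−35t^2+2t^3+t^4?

10−7t+t^2

Repeated division with remainder:
  t^4−9t^3+30t^2−62t+60 = (t^4+2t^3−35t^2−36t+180) + (−11t^3+65t^2−26t−120)
  t^4+2t^3−35t^2−36t+180 = (−(1/11)t−87/121)(−11t^3+65t^2−26t−120) + ((1134/121)t^2−(7938/121)t+11340/121)
  −11t^3+65t^2−26t−120 = (−(1331/1134)t−242/189)((1134/121)t^2−(7938/121)t+11340/121) + (0)
Last nonzero remainder: (1134/121)t^2−(7938/121)t+11340/121. Dividing through by 1134/121 gives the monic gcd t^2−7t+10.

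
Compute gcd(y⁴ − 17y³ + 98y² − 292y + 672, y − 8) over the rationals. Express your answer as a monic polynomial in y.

By polynomial division,
  y⁴ − 17y³ + 98y² − 292y + 672 = (y³ − 9y² + 26y − 84)(y − 8) + (0)
The last nonzero remainder y − 8 is already monic.

y − 8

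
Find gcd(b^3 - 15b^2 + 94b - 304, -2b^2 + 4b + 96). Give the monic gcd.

Apply the Euclidean algorithm:
  b^3 - 15b^2 + 94b - 304 = (-(1/2)b + 13/2)(-2b^2 + 4b + 96) + (116b - 928)
  -2b^2 + 4b + 96 = (-(1/58)b - 3/29)(116b - 928) + (0)
Last nonzero remainder: 116b - 928. Dividing through by 116 gives the monic gcd b - 8.

b - 8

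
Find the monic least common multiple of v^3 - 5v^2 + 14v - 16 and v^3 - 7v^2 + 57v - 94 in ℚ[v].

v^5 - 10v^4 + 86v^3 - 321v^2 + 738v - 752

Repeated division with remainder:
  v^3 - 5v^2 + 14v - 16 = (v^3 - 7v^2 + 57v - 94) + (2v^2 - 43v + 78)
  v^3 - 7v^2 + 57v - 94 = ((1/2)v + 29/4)(2v^2 - 43v + 78) + ((1319/4)v - 1319/2)
  2v^2 - 43v + 78 = ((8/1319)v - 156/1319)((1319/4)v - 1319/2) + (0)
Last nonzero remainder: (1319/4)v - 1319/2. Dividing through by 1319/4 gives the monic gcd v - 2.
Then lcm(f, g) = f·g / gcd(f, g); expanding and making the result monic gives the answer.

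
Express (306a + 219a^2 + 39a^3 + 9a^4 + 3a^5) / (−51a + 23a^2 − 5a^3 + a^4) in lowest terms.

(18 + 15a + 3a^2)/(−3 + a)

Repeated division with remainder:
  3a^5 + 9a^4 + 39a^3 + 219a^2 + 306a = (3a + 24)(a^4 − 5a^3 + 23a^2 − 51a) + (90a^3 − 180a^2 + 1530a)
  a^4 − 5a^3 + 23a^2 − 51a = ((1/90)a − 1/30)(90a^3 − 180a^2 + 1530a) + (0)
Last nonzero remainder: 90a^3 − 180a^2 + 1530a. Dividing through by 90 gives the monic gcd a^3 − 2a^2 + 17a.
Cancel a^3 − 2a^2 + 17a from numerator and denominator to get the reduced form.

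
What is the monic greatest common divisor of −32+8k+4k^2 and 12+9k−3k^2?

1

Euclidean algorithm in ℚ[k]:
  4k^2+8k−32 = (−4/3)(−3k^2+9k+12) + (20k−16)
  −3k^2+9k+12 = (−(3/20)k+33/100)(20k−16) + (432/25)
  20k−16 = ((125/108)k−25/27)(432/25) + (0)
The last nonzero remainder is the constant 432/25, so the polynomials are coprime and gcd = 1.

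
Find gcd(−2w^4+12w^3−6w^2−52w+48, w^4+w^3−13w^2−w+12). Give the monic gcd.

w^2−4w+3

Apply the Euclidean algorithm:
  −2w^4+12w^3−6w^2−52w+48 = (−2)(w^4+w^3−13w^2−w+12) + (14w^3−32w^2−54w+72)
  w^4+w^3−13w^2−w+12 = ((1/14)w+23/98)(14w^3−32w^2−54w+72) + (−(80/49)w^2+(320/49)w−240/49)
  14w^3−32w^2−54w+72 = (−(343/40)w−147/10)(−(80/49)w^2+(320/49)w−240/49) + (0)
Last nonzero remainder: −(80/49)w^2+(320/49)w−240/49. Dividing through by −80/49 gives the monic gcd w^2−4w+3.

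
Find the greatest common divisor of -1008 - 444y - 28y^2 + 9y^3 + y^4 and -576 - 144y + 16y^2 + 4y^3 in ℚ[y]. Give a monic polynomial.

24 + 10y + y^2

By polynomial division,
  y^4 + 9y^3 - 28y^2 - 444y - 1008 = ((1/4)y + 5/4)(4y^3 + 16y^2 - 144y - 576) + (-12y^2 - 120y - 288)
  4y^3 + 16y^2 - 144y - 576 = (-(1/3)y + 2)(-12y^2 - 120y - 288) + (0)
Last nonzero remainder: -12y^2 - 120y - 288. Dividing through by -12 gives the monic gcd y^2 + 10y + 24.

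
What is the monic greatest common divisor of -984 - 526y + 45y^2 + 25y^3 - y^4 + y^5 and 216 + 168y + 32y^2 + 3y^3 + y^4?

By polynomial division,
  y^5 - y^4 + 25y^3 + 45y^2 - 526y - 984 = (y - 4)(y^4 + 3y^3 + 32y^2 + 168y + 216) + (5y^3 + 5y^2 - 70y - 120)
  y^4 + 3y^3 + 32y^2 + 168y + 216 = ((1/5)y + 2/5)(5y^3 + 5y^2 - 70y - 120) + (44y^2 + 220y + 264)
  5y^3 + 5y^2 - 70y - 120 = ((5/44)y - 5/11)(44y^2 + 220y + 264) + (0)
Last nonzero remainder: 44y^2 + 220y + 264. Dividing through by 44 gives the monic gcd y^2 + 5y + 6.

6 + 5y + y^2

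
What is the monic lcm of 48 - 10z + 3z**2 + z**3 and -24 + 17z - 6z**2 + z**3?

-144 + 78z - 19z**2 + z**4

Repeated division with remainder:
  z**3 + 3z**2 - 10z + 48 = (z**3 - 6z**2 + 17z - 24) + (9z**2 - 27z + 72)
  z**3 - 6z**2 + 17z - 24 = ((1/9)z - 1/3)(9z**2 - 27z + 72) + (0)
Last nonzero remainder: 9z**2 - 27z + 72. Dividing through by 9 gives the monic gcd z**2 - 3z + 8.
Then lcm(f, g) = f·g / gcd(f, g); expanding and making the result monic gives the answer.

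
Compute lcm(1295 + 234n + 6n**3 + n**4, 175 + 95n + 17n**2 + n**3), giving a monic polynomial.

Repeated division with remainder:
  n**4 + 6n**3 + 234n + 1295 = (n − 11)(n**3 + 17n**2 + 95n + 175) + (92n**2 + 1104n + 3220)
  n**3 + 17n**2 + 95n + 175 = ((1/92)n + 5/92)(92n**2 + 1104n + 3220) + (0)
Last nonzero remainder: 92n**2 + 1104n + 3220. Dividing through by 92 gives the monic gcd n**2 + 12n + 35.
Then lcm(f, g) = f·g / gcd(f, g); expanding and making the result monic gives the answer.

6475 + 2465n + 234n**2 + 30n**3 + 11n**4 + n**5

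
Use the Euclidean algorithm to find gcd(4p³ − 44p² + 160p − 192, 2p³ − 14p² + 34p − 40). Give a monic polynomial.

p − 4

Repeated division with remainder:
  4p³ − 44p² + 160p − 192 = (2)(2p³ − 14p² + 34p − 40) + (−16p² + 92p − 112)
  2p³ − 14p² + 34p − 40 = (−(1/8)p + 5/32)(−16p² + 92p − 112) + ((45/8)p − 45/2)
  −16p² + 92p − 112 = (−(128/45)p + 224/45)((45/8)p − 45/2) + (0)
Last nonzero remainder: (45/8)p − 45/2. Dividing through by 45/8 gives the monic gcd p − 4.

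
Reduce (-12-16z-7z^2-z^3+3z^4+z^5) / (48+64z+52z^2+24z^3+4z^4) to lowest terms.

(-2-z+z^2)/(8+4z)

By polynomial division,
  z^5+3z^4-z^3-7z^2-16z-12 = ((1/4)z-3/4)(4z^4+24z^3+52z^2+64z+48) + (4z^3+16z^2+20z+24)
  4z^4+24z^3+52z^2+64z+48 = (z+2)(4z^3+16z^2+20z+24) + (0)
Last nonzero remainder: 4z^3+16z^2+20z+24. Dividing through by 4 gives the monic gcd z^3+4z^2+5z+6.
Cancel z^3+4z^2+5z+6 from numerator and denominator to get the reduced form.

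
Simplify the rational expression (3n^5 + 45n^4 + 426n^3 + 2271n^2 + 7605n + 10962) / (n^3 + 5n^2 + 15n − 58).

(3n^3 + 24n^2 + 171n + 378)/(n − 2)

By polynomial division,
  3n^5 + 45n^4 + 426n^3 + 2271n^2 + 7605n + 10962 = (3n^2 + 30n + 231)(n^3 + 5n^2 + 15n − 58) + (840n^2 + 5880n + 24360)
  n^3 + 5n^2 + 15n − 58 = ((1/840)n − 1/420)(840n^2 + 5880n + 24360) + (0)
Last nonzero remainder: 840n^2 + 5880n + 24360. Dividing through by 840 gives the monic gcd n^2 + 7n + 29.
Cancel n^2 + 7n + 29 from numerator and denominator to get the reduced form.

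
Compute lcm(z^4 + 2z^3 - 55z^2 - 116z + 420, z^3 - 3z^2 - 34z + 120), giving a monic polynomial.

By polynomial division,
  z^4 + 2z^3 - 55z^2 - 116z + 420 = (z + 5)(z^3 - 3z^2 - 34z + 120) + (-6z^2 - 66z - 180)
  z^3 - 3z^2 - 34z + 120 = (-(1/6)z + 7/3)(-6z^2 - 66z - 180) + (90z + 540)
  -6z^2 - 66z - 180 = (-(1/15)z - 1/3)(90z + 540) + (0)
Last nonzero remainder: 90z + 540. Dividing through by 90 gives the monic gcd z + 6.
Then lcm(f, g) = f·g / gcd(f, g); expanding and making the result monic gives the answer.

z^6 - 7z^5 - 53z^4 + 419z^3 + 364z^2 - 6100z + 8400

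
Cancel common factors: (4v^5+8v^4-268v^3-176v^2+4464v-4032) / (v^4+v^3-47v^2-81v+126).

(4v^3-12v^2-184v+672)/(v^2-4v-21)

By polynomial division,
  4v^5+8v^4-268v^3-176v^2+4464v-4032 = (4v+4)(v^4+v^3-47v^2-81v+126) + (-84v^3+336v^2+4284v-4536)
  v^4+v^3-47v^2-81v+126 = (-(1/84)v-5/84)(-84v^3+336v^2+4284v-4536) + (24v^2+120v-144)
  -84v^3+336v^2+4284v-4536 = (-(7/2)v+63/2)(24v^2+120v-144) + (0)
Last nonzero remainder: 24v^2+120v-144. Dividing through by 24 gives the monic gcd v^2+5v-6.
Cancel v^2+5v-6 from numerator and denominator to get the reduced form.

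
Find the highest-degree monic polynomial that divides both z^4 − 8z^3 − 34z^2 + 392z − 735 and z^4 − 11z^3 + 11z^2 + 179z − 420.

z^3 − 15z^2 + 71z − 105

Euclidean algorithm in ℚ[z]:
  z^4 − 8z^3 − 34z^2 + 392z − 735 = (z^4 − 11z^3 + 11z^2 + 179z − 420) + (3z^3 − 45z^2 + 213z − 315)
  z^4 − 11z^3 + 11z^2 + 179z − 420 = ((1/3)z + 4/3)(3z^3 − 45z^2 + 213z − 315) + (0)
Last nonzero remainder: 3z^3 − 45z^2 + 213z − 315. Dividing through by 3 gives the monic gcd z^3 − 15z^2 + 71z − 105.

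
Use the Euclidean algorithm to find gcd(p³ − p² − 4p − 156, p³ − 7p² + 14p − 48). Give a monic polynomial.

p − 6

Euclidean algorithm in ℚ[p]:
  p³ − p² − 4p − 156 = (p³ − 7p² + 14p − 48) + (6p² − 18p − 108)
  p³ − 7p² + 14p − 48 = ((1/6)p − 2/3)(6p² − 18p − 108) + (20p − 120)
  6p² − 18p − 108 = ((3/10)p + 9/10)(20p − 120) + (0)
Last nonzero remainder: 20p − 120. Dividing through by 20 gives the monic gcd p − 6.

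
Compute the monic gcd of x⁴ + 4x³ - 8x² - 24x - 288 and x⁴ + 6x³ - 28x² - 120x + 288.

x² + 2x - 24

By polynomial division,
  x⁴ + 4x³ - 8x² - 24x - 288 = (x⁴ + 6x³ - 28x² - 120x + 288) + (-2x³ + 20x² + 96x - 576)
  x⁴ + 6x³ - 28x² - 120x + 288 = (-(1/2)x - 8)(-2x³ + 20x² + 96x - 576) + (180x² + 360x - 4320)
  -2x³ + 20x² + 96x - 576 = (-(1/90)x + 2/15)(180x² + 360x - 4320) + (0)
Last nonzero remainder: 180x² + 360x - 4320. Dividing through by 180 gives the monic gcd x² + 2x - 24.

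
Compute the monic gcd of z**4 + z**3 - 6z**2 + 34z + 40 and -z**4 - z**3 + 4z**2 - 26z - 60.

By polynomial division,
  z**4 + z**3 - 6z**2 + 34z + 40 = (-1)(-z**4 - z**3 + 4z**2 - 26z - 60) + (-2z**2 + 8z - 20)
  -z**4 - z**3 + 4z**2 - 26z - 60 = ((1/2)z**2 + (5/2)z + 3)(-2z**2 + 8z - 20) + (0)
Last nonzero remainder: -2z**2 + 8z - 20. Dividing through by -2 gives the monic gcd z**2 - 4z + 10.

z**2 - 4z + 10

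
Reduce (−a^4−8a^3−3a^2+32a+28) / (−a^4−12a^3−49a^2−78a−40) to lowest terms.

Euclidean algorithm in ℚ[a]:
  −a^4−8a^3−3a^2+32a+28 = (−a^4−12a^3−49a^2−78a−40) + (4a^3+46a^2+110a+68)
  −a^4−12a^3−49a^2−78a−40 = (−(1/4)a−1/8)(4a^3+46a^2+110a+68) + (−(63/4)a^2−(189/4)a−63/2)
  4a^3+46a^2+110a+68 = (−(16/63)a−136/63)(−(63/4)a^2−(189/4)a−63/2) + (0)
Last nonzero remainder: −(63/4)a^2−(189/4)a−63/2. Dividing through by −63/4 gives the monic gcd a^2+3a+2.
Cancel a^2+3a+2 from numerator and denominator to get the reduced form.

(a^2+5a−14)/(a^2+9a+20)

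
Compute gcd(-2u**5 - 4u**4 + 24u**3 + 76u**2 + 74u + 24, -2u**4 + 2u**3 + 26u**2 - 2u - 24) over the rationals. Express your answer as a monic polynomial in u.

u**3 - 13u - 12

By polynomial division,
  -2u**5 - 4u**4 + 24u**3 + 76u**2 + 74u + 24 = (u + 3)(-2u**4 + 2u**3 + 26u**2 - 2u - 24) + (-8u**3 + 104u + 96)
  -2u**4 + 2u**3 + 26u**2 - 2u - 24 = ((1/4)u - 1/4)(-8u**3 + 104u + 96) + (0)
Last nonzero remainder: -8u**3 + 104u + 96. Dividing through by -8 gives the monic gcd u**3 - 13u - 12.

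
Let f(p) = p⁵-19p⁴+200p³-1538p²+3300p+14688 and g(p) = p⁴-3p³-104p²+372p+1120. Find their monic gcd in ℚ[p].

Repeated division with remainder:
  p⁵-19p⁴+200p³-1538p²+3300p+14688 = (p-16)(p⁴-3p³-104p²+372p+1120) + (256p³-3574p²+8132p+32608)
  p⁴-3p³-104p²+372p+1120 = ((1/256)p+1403/32768)(256p³-3574p²+8132p+32608) + ((282777/16384)p²-(848331/8192)p-282777/1024)
  256p³-3574p²+8132p+32608 = ((4194304/282777)p-33390592/282777)((282777/16384)p²-(848331/8192)p-282777/1024) + (0)
Last nonzero remainder: (282777/16384)p²-(848331/8192)p-282777/1024. Dividing through by 282777/16384 gives the monic gcd p²-6p-16.

p²-6p-16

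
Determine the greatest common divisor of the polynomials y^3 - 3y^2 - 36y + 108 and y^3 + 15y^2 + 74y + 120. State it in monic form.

y + 6

Euclidean algorithm in ℚ[y]:
  y^3 - 3y^2 - 36y + 108 = (y^3 + 15y^2 + 74y + 120) + (-18y^2 - 110y - 12)
  y^3 + 15y^2 + 74y + 120 = (-(1/18)y - 40/81)(-18y^2 - 110y - 12) + ((1540/81)y + 3080/27)
  -18y^2 - 110y - 12 = (-(729/770)y - 81/770)((1540/81)y + 3080/27) + (0)
Last nonzero remainder: (1540/81)y + 3080/27. Dividing through by 1540/81 gives the monic gcd y + 6.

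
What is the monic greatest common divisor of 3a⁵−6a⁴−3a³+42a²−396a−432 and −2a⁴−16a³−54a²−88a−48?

a²+4a+3

Apply the Euclidean algorithm:
  3a⁵−6a⁴−3a³+42a²−396a−432 = (−(3/2)a+15)(−2a⁴−16a³−54a²−88a−48) + (156a³+720a²+852a+288)
  −2a⁴−16a³−54a²−88a−48 = (−(1/78)a−22/507)(156a³+720a²+852a+288) + (−(2000/169)a²−(8000/169)a−6000/169)
  156a³+720a²+852a+288 = (−(6591/500)a−1014/125)(−(2000/169)a²−(8000/169)a−6000/169) + (0)
Last nonzero remainder: −(2000/169)a²−(8000/169)a−6000/169. Dividing through by −2000/169 gives the monic gcd a²+4a+3.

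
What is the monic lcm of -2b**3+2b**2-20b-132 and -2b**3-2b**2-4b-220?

b**4+4b**3+5b**2+116b+330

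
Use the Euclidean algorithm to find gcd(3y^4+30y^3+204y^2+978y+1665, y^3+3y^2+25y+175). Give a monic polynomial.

Repeated division with remainder:
  3y^4+30y^3+204y^2+978y+1665 = (3y+21)(y^3+3y^2+25y+175) + (66y^2-72y-2010)
  y^3+3y^2+25y+175 = ((1/66)y+15/242)(66y^2-72y-2010) + ((7250/121)y+36250/121)
  66y^2-72y-2010 = ((3993/3625)y-24321/3625)((7250/121)y+36250/121) + (0)
Last nonzero remainder: (7250/121)y+36250/121. Dividing through by 7250/121 gives the monic gcd y+5.

y+5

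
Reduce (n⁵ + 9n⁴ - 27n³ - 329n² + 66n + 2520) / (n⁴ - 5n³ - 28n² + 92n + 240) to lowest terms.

Apply the Euclidean algorithm:
  n⁵ + 9n⁴ - 27n³ - 329n² + 66n + 2520 = (n + 14)(n⁴ - 5n³ - 28n² + 92n + 240) + (71n³ - 29n² - 1462n - 840)
  n⁴ - 5n³ - 28n² + 92n + 240 = ((1/71)n - 326/5041)(71n³ - 29n² - 1462n - 840) + (-(46800/5041)n² + (46800/5041)n + 936000/5041)
  71n³ - 29n² - 1462n - 840 = (-(357911/46800)n - 35287/7800)(-(46800/5041)n² + (46800/5041)n + 936000/5041) + (0)
Last nonzero remainder: -(46800/5041)n² + (46800/5041)n + 936000/5041. Dividing through by -46800/5041 gives the monic gcd n² - n - 20.
Cancel n² - n - 20 from numerator and denominator to get the reduced form.

(n³ + 10n² + 3n - 126)/(n² - 4n - 12)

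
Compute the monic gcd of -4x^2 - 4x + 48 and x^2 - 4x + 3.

Apply the Euclidean algorithm:
  -4x^2 - 4x + 48 = (-4)(x^2 - 4x + 3) + (-20x + 60)
  x^2 - 4x + 3 = (-(1/20)x + 1/20)(-20x + 60) + (0)
Last nonzero remainder: -20x + 60. Dividing through by -20 gives the monic gcd x - 3.

x - 3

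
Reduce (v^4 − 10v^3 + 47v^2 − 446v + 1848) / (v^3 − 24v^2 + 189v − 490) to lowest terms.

Euclidean algorithm in ℚ[v]:
  v^4 − 10v^3 + 47v^2 − 446v + 1848 = (v + 14)(v^3 − 24v^2 + 189v − 490) + (194v^2 − 2602v + 8708)
  v^3 − 24v^2 + 189v − 490 = ((1/194)v − 1027/18818)(194v^2 − 2602v + 8708) + ((19836/9409)v − 138852/9409)
  194v^2 − 2602v + 8708 = ((912673/9918)v − 2926199/4959)((19836/9409)v − 138852/9409) + (0)
Last nonzero remainder: (19836/9409)v − 138852/9409. Dividing through by 19836/9409 gives the monic gcd v − 7.
Cancel v − 7 from numerator and denominator to get the reduced form.

(v^3 − 3v^2 + 26v − 264)/(v^2 − 17v + 70)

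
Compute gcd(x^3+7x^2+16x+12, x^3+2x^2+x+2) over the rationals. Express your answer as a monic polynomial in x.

x+2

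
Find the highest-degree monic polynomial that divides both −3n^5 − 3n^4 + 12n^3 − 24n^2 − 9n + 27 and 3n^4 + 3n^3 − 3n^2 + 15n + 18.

n^3 − n^2 + n + 3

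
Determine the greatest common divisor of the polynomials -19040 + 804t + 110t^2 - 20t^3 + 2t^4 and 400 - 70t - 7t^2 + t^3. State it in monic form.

-80 - 2t + t^2

By polynomial division,
  2t^4 - 20t^3 + 110t^2 + 804t - 19040 = (2t - 6)(t^3 - 7t^2 - 70t + 400) + (208t^2 - 416t - 16640)
  t^3 - 7t^2 - 70t + 400 = ((1/208)t - 5/208)(208t^2 - 416t - 16640) + (0)
Last nonzero remainder: 208t^2 - 416t - 16640. Dividing through by 208 gives the monic gcd t^2 - 2t - 80.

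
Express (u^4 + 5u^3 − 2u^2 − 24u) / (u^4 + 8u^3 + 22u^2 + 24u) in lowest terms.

By polynomial division,
  u^4 + 5u^3 − 2u^2 − 24u = (u^4 + 8u^3 + 22u^2 + 24u) + (−3u^3 − 24u^2 − 48u)
  u^4 + 8u^3 + 22u^2 + 24u = (−(1/3)u)(−3u^3 − 24u^2 − 48u) + (6u^2 + 24u)
  −3u^3 − 24u^2 − 48u = (−(1/2)u − 2)(6u^2 + 24u) + (0)
Last nonzero remainder: 6u^2 + 24u. Dividing through by 6 gives the monic gcd u^2 + 4u.
Cancel u^2 + 4u from numerator and denominator to get the reduced form.

(u^2 + u − 6)/(u^2 + 4u + 6)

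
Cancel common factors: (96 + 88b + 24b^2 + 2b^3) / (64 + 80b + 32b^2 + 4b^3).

Repeated division with remainder:
  2b^3 + 24b^2 + 88b + 96 = (1/2)(4b^3 + 32b^2 + 80b + 64) + (8b^2 + 48b + 64)
  4b^3 + 32b^2 + 80b + 64 = ((1/2)b + 1)(8b^2 + 48b + 64) + (0)
Last nonzero remainder: 8b^2 + 48b + 64. Dividing through by 8 gives the monic gcd b^2 + 6b + 8.
Cancel b^2 + 6b + 8 from numerator and denominator to get the reduced form.

(6 + b)/(4 + 2b)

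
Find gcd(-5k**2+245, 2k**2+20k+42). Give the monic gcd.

Repeated division with remainder:
  -5k**2+245 = (-5/2)(2k**2+20k+42) + (50k+350)
  2k**2+20k+42 = ((1/25)k+3/25)(50k+350) + (0)
Last nonzero remainder: 50k+350. Dividing through by 50 gives the monic gcd k+7.

k+7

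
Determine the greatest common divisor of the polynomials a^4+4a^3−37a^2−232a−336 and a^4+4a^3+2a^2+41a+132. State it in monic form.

a^2+7a+12

Apply the Euclidean algorithm:
  a^4+4a^3−37a^2−232a−336 = (a^4+4a^3+2a^2+41a+132) + (−39a^2−273a−468)
  a^4+4a^3+2a^2+41a+132 = (−(1/39)a^2+(1/13)a−11/39)(−39a^2−273a−468) + (0)
Last nonzero remainder: −39a^2−273a−468. Dividing through by −39 gives the monic gcd a^2+7a+12.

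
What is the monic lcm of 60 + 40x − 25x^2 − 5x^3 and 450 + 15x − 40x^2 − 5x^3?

By polynomial division,
  −5x^3 − 25x^2 + 40x + 60 = (−5x^3 − 40x^2 + 15x + 450) + (15x^2 + 25x − 390)
  −5x^3 − 40x^2 + 15x + 450 = (−(1/3)x − 19/9)(15x^2 + 25x − 390) + (−(560/9)x − 1120/3)
  15x^2 + 25x − 390 = (−(27/112)x + 117/112)(−(560/9)x − 1120/3) + (0)
Last nonzero remainder: −(560/9)x − 1120/3. Dividing through by −560/9 gives the monic gcd x + 6.
Then lcm(f, g) = f·g / gcd(f, g); expanding and making the result monic gives the answer.

180 + 96x − 103x^2 − 13x^3 + 7x^4 + x^5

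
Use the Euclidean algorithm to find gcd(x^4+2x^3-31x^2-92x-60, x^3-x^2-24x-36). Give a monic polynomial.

By polynomial division,
  x^4+2x^3-31x^2-92x-60 = (x+3)(x^3-x^2-24x-36) + (-4x^2+16x+48)
  x^3-x^2-24x-36 = (-(1/4)x-3/4)(-4x^2+16x+48) + (0)
Last nonzero remainder: -4x^2+16x+48. Dividing through by -4 gives the monic gcd x^2-4x-12.

x^2-4x-12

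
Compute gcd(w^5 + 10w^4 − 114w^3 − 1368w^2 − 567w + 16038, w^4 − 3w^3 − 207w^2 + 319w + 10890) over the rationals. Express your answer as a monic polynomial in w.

w^2 − 2w − 99

Repeated division with remainder:
  w^5 + 10w^4 − 114w^3 − 1368w^2 − 567w + 16038 = (w + 13)(w^4 − 3w^3 − 207w^2 + 319w + 10890) + (132w^3 + 1004w^2 − 15604w − 125532)
  w^4 − 3w^3 − 207w^2 + 319w + 10890 = ((1/132)w − 175/2178)(132w^3 + 1004w^2 − 15604w − 125532) + (−(8840/1089)w^2 + (17680/1089)w + 8840/11)
  132w^3 + 1004w^2 − 15604w − 125532 = (−(35937/2210)w − 345213/2210)(−(8840/1089)w^2 + (17680/1089)w + 8840/11) + (0)
Last nonzero remainder: −(8840/1089)w^2 + (17680/1089)w + 8840/11. Dividing through by −8840/1089 gives the monic gcd w^2 − 2w − 99.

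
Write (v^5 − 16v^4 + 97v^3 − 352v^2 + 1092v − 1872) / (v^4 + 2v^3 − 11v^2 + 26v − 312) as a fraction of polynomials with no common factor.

By polynomial division,
  v^5 − 16v^4 + 97v^3 − 352v^2 + 1092v − 1872 = (v − 18)(v^4 + 2v^3 − 11v^2 + 26v − 312) + (144v^3 − 576v^2 + 1872v − 7488)
  v^4 + 2v^3 − 11v^2 + 26v − 312 = ((1/144)v + 1/24)(144v^3 − 576v^2 + 1872v − 7488) + (0)
Last nonzero remainder: 144v^3 − 576v^2 + 1872v − 7488. Dividing through by 144 gives the monic gcd v^3 − 4v^2 + 13v − 52.
Cancel v^3 − 4v^2 + 13v − 52 from numerator and denominator to get the reduced form.

(v^2 − 12v + 36)/(v + 6)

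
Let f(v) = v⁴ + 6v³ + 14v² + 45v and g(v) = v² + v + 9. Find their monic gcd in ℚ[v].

Apply the Euclidean algorithm:
  v⁴ + 6v³ + 14v² + 45v = (v² + 5v)(v² + v + 9) + (0)
The last nonzero remainder v² + v + 9 is already monic.

v² + v + 9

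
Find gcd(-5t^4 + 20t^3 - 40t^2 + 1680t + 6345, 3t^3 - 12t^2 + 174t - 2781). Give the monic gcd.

Apply the Euclidean algorithm:
  -5t^4 + 20t^3 - 40t^2 + 1680t + 6345 = (-(5/3)t)(3t^3 - 12t^2 + 174t - 2781) + (250t^2 - 2955t + 6345)
  3t^3 - 12t^2 + 174t - 2781 = ((3/250)t + 1173/12500)(250t^2 - 2955t + 6345) + ((937893/2500)t - 8441037/2500)
  250t^2 - 2955t + 6345 = ((625000/937893)t - 587500/312631)((937893/2500)t - 8441037/2500) + (0)
Last nonzero remainder: (937893/2500)t - 8441037/2500. Dividing through by 937893/2500 gives the monic gcd t - 9.

t - 9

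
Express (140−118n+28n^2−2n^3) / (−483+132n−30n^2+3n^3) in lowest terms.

By polynomial division,
  −2n^3+28n^2−118n+140 = (−2/3)(3n^3−30n^2+132n−483) + (8n^2−30n−182)
  3n^3−30n^2+132n−483 = ((3/8)n−75/32)(8n^2−30n−182) + ((2079/16)n−14553/16)
  8n^2−30n−182 = ((128/2079)n+416/2079)((2079/16)n−14553/16) + (0)
Last nonzero remainder: (2079/16)n−14553/16. Dividing through by 2079/16 gives the monic gcd n−7.
Cancel n−7 from numerator and denominator to get the reduced form.

(−20+14n−2n^2)/(69−9n+3n^2)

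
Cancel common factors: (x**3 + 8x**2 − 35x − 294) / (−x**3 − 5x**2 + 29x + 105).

Repeated division with remainder:
  x**3 + 8x**2 − 35x − 294 = (−1)(−x**3 − 5x**2 + 29x + 105) + (3x**2 − 6x − 189)
  −x**3 − 5x**2 + 29x + 105 = (−(1/3)x − 7/3)(3x**2 − 6x − 189) + (−48x − 336)
  3x**2 − 6x − 189 = (−(1/16)x + 9/16)(−48x − 336) + (0)
Last nonzero remainder: −48x − 336. Dividing through by −48 gives the monic gcd x + 7.
Cancel x + 7 from numerator and denominator to get the reduced form.

(−x**2 − x + 42)/(x**2 − 2x − 15)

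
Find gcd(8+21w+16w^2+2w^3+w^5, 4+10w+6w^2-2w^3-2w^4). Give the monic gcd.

1+3w+3w^2+w^3

By polynomial division,
  w^5+2w^3+16w^2+21w+8 = (-(1/2)w+1/2)(-2w^4-2w^3+6w^2+10w+4) + (6w^3+18w^2+18w+6)
  -2w^4-2w^3+6w^2+10w+4 = (-(1/3)w+2/3)(6w^3+18w^2+18w+6) + (0)
Last nonzero remainder: 6w^3+18w^2+18w+6. Dividing through by 6 gives the monic gcd w^3+3w^2+3w+1.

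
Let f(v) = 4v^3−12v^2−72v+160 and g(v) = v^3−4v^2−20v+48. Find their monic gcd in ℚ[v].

Repeated division with remainder:
  4v^3−12v^2−72v+160 = (4)(v^3−4v^2−20v+48) + (4v^2+8v−32)
  v^3−4v^2−20v+48 = ((1/4)v−3/2)(4v^2+8v−32) + (0)
Last nonzero remainder: 4v^2+8v−32. Dividing through by 4 gives the monic gcd v^2+2v−8.

v^2+2v−8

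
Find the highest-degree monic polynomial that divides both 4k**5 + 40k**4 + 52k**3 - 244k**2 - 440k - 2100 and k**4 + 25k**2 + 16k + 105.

k**2 + k + 5

Euclidean algorithm in ℚ[k]:
  4k**5 + 40k**4 + 52k**3 - 244k**2 - 440k - 2100 = (4k + 40)(k**4 + 25k**2 + 16k + 105) + (-48k**3 - 1308k**2 - 1500k - 6300)
  k**4 + 25k**2 + 16k + 105 = (-(1/48)k + 109/192)(-48k**3 - 1308k**2 - 1500k - 6300) + ((11781/16)k**2 + (11781/16)k + 58905/16)
  -48k**3 - 1308k**2 - 1500k - 6300 = (-(256/3927)k - 320/187)((11781/16)k**2 + (11781/16)k + 58905/16) + (0)
Last nonzero remainder: (11781/16)k**2 + (11781/16)k + 58905/16. Dividing through by 11781/16 gives the monic gcd k**2 + k + 5.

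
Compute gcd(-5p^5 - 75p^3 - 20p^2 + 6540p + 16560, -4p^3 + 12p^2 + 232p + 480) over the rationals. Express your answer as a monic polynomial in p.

By polynomial division,
  -5p^5 - 75p^3 - 20p^2 + 6540p + 16560 = ((5/4)p^2 + (15/4)p + 205/2)(-4p^3 + 12p^2 + 232p + 480) + (-2720p^2 - 19040p - 32640)
  -4p^3 + 12p^2 + 232p + 480 = ((1/680)p - 1/68)(-2720p^2 - 19040p - 32640) + (0)
Last nonzero remainder: -2720p^2 - 19040p - 32640. Dividing through by -2720 gives the monic gcd p^2 + 7p + 12.

p^2 + 7p + 12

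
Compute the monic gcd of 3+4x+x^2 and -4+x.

1

Euclidean algorithm in ℚ[x]:
  x^2+4x+3 = (x+8)(x-4) + (35)
  x-4 = ((1/35)x-4/35)(35) + (0)
The last nonzero remainder is the constant 35, so the polynomials are coprime and gcd = 1.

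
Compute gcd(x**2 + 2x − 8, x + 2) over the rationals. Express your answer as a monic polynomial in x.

Euclidean algorithm in ℚ[x]:
  x**2 + 2x − 8 = (x)(x + 2) + (−8)
  x + 2 = (−(1/8)x − 1/4)(−8) + (0)
The last nonzero remainder is the constant −8, so the polynomials are coprime and gcd = 1.

1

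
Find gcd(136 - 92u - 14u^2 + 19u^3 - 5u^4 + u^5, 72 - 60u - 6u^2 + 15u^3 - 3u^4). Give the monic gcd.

Euclidean algorithm in ℚ[u]:
  u^5 - 5u^4 + 19u^3 - 14u^2 - 92u + 136 = (-(1/3)u)(-3u^4 + 15u^3 - 6u^2 - 60u + 72) + (17u^3 - 34u^2 - 68u + 136)
  -3u^4 + 15u^3 - 6u^2 - 60u + 72 = (-(3/17)u + 9/17)(17u^3 - 34u^2 - 68u + 136) + (0)
Last nonzero remainder: 17u^3 - 34u^2 - 68u + 136. Dividing through by 17 gives the monic gcd u^3 - 2u^2 - 4u + 8.

8 - 4u - 2u^2 + u^3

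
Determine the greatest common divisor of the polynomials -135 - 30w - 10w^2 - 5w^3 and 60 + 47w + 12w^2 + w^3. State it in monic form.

By polynomial division,
  -5w^3 - 10w^2 - 30w - 135 = (-5)(w^3 + 12w^2 + 47w + 60) + (50w^2 + 205w + 165)
  w^3 + 12w^2 + 47w + 60 = ((1/50)w + 79/500)(50w^2 + 205w + 165) + ((1131/100)w + 3393/100)
  50w^2 + 205w + 165 = ((5000/1131)w + 5500/1131)((1131/100)w + 3393/100) + (0)
Last nonzero remainder: (1131/100)w + 3393/100. Dividing through by 1131/100 gives the monic gcd w + 3.

3 + w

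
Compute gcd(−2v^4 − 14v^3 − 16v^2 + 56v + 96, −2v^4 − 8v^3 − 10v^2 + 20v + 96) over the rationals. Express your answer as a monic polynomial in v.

By polynomial division,
  −2v^4 − 14v^3 − 16v^2 + 56v + 96 = (−2v^4 − 8v^3 − 10v^2 + 20v + 96) + (−6v^3 − 6v^2 + 36v)
  −2v^4 − 8v^3 − 10v^2 + 20v + 96 = ((1/3)v + 1)(−6v^3 − 6v^2 + 36v) + (−16v^2 − 16v + 96)
  −6v^3 − 6v^2 + 36v = ((3/8)v)(−16v^2 − 16v + 96) + (0)
Last nonzero remainder: −16v^2 − 16v + 96. Dividing through by −16 gives the monic gcd v^2 + v − 6.

v^2 + v − 6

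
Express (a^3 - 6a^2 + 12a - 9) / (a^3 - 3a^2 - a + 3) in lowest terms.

(a^2 - 3a + 3)/(a^2 - 1)

Euclidean algorithm in ℚ[a]:
  a^3 - 6a^2 + 12a - 9 = (a^3 - 3a^2 - a + 3) + (-3a^2 + 13a - 12)
  a^3 - 3a^2 - a + 3 = (-(1/3)a - 4/9)(-3a^2 + 13a - 12) + ((7/9)a - 7/3)
  -3a^2 + 13a - 12 = (-(27/7)a + 36/7)((7/9)a - 7/3) + (0)
Last nonzero remainder: (7/9)a - 7/3. Dividing through by 7/9 gives the monic gcd a - 3.
Cancel a - 3 from numerator and denominator to get the reduced form.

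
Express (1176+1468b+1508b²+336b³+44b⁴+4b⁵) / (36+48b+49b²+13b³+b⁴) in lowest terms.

Repeated division with remainder:
  4b⁵+44b⁴+336b³+1508b²+1468b+1176 = (4b-8)(b⁴+13b³+49b²+48b+36) + (244b³+1708b²+1708b+1464)
  b⁴+13b³+49b²+48b+36 = ((1/244)b+3/122)(244b³+1708b²+1708b+1464) + (0)
Last nonzero remainder: 244b³+1708b²+1708b+1464. Dividing through by 244 gives the monic gcd b³+7b²+7b+6.
Cancel b³+7b²+7b+6 from numerator and denominator to get the reduced form.

(196+16b+4b²)/(6+b)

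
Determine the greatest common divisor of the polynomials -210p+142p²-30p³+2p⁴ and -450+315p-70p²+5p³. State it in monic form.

Apply the Euclidean algorithm:
  2p⁴-30p³+142p²-210p = ((2/5)p-2/5)(5p³-70p²+315p-450) + (-12p²+96p-180)
  5p³-70p²+315p-450 = (-(5/12)p+5/2)(-12p²+96p-180) + (0)
Last nonzero remainder: -12p²+96p-180. Dividing through by -12 gives the monic gcd p²-8p+15.

15-8p+p²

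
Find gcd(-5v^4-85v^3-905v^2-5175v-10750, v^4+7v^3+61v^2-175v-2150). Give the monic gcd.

By polynomial division,
  -5v^4-85v^3-905v^2-5175v-10750 = (-5)(v^4+7v^3+61v^2-175v-2150) + (-50v^3-600v^2-6050v-21500)
  v^4+7v^3+61v^2-175v-2150 = (-(1/50)v+1/10)(-50v^3-600v^2-6050v-21500) + (0)
Last nonzero remainder: -50v^3-600v^2-6050v-21500. Dividing through by -50 gives the monic gcd v^3+12v^2+121v+430.

v^3+12v^2+121v+430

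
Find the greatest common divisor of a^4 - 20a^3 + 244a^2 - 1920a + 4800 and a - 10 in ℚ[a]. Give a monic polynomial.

a - 10

By polynomial division,
  a^4 - 20a^3 + 244a^2 - 1920a + 4800 = (a^3 - 10a^2 + 144a - 480)(a - 10) + (0)
The last nonzero remainder a - 10 is already monic.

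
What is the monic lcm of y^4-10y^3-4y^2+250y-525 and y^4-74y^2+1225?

y^5-3y^4-74y^3+222y^2+1225y-3675

Repeated division with remainder:
  y^4-10y^3-4y^2+250y-525 = (y^4-74y^2+1225) + (-10y^3+70y^2+250y-1750)
  y^4-74y^2+1225 = (-(1/10)y-7/10)(-10y^3+70y^2+250y-1750) + (0)
Last nonzero remainder: -10y^3+70y^2+250y-1750. Dividing through by -10 gives the monic gcd y^3-7y^2-25y+175.
Then lcm(f, g) = f·g / gcd(f, g); expanding and making the result monic gives the answer.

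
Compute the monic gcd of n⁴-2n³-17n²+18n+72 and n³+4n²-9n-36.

By polynomial division,
  n⁴-2n³-17n²+18n+72 = (n-6)(n³+4n²-9n-36) + (16n²-144)
  n³+4n²-9n-36 = ((1/16)n+1/4)(16n²-144) + (0)
Last nonzero remainder: 16n²-144. Dividing through by 16 gives the monic gcd n²-9.

n²-9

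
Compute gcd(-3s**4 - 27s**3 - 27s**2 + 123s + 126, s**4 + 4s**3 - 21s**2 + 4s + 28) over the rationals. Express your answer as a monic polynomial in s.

s**3 + 6s**2 - 9s - 14

Repeated division with remainder:
  -3s**4 - 27s**3 - 27s**2 + 123s + 126 = (-3)(s**4 + 4s**3 - 21s**2 + 4s + 28) + (-15s**3 - 90s**2 + 135s + 210)
  s**4 + 4s**3 - 21s**2 + 4s + 28 = (-(1/15)s + 2/15)(-15s**3 - 90s**2 + 135s + 210) + (0)
Last nonzero remainder: -15s**3 - 90s**2 + 135s + 210. Dividing through by -15 gives the monic gcd s**3 + 6s**2 - 9s - 14.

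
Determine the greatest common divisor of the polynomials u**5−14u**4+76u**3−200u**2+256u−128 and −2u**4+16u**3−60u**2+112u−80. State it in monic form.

u**2−4u+4

Repeated division with remainder:
  u**5−14u**4+76u**3−200u**2+256u−128 = (−(1/2)u+3)(−2u**4+16u**3−60u**2+112u−80) + (−2u**3+36u**2−120u+112)
  −2u**4+16u**3−60u**2+112u−80 = (u+10)(−2u**3+36u**2−120u+112) + (−300u**2+1200u−1200)
  −2u**3+36u**2−120u+112 = ((1/150)u−7/75)(−300u**2+1200u−1200) + (0)
Last nonzero remainder: −300u**2+1200u−1200. Dividing through by −300 gives the monic gcd u**2−4u+4.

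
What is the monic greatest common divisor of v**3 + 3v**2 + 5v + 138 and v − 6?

1

By polynomial division,
  v**3 + 3v**2 + 5v + 138 = (v**2 + 9v + 59)(v − 6) + (492)
  v − 6 = ((1/492)v − 1/82)(492) + (0)
The last nonzero remainder is the constant 492, so the polynomials are coprime and gcd = 1.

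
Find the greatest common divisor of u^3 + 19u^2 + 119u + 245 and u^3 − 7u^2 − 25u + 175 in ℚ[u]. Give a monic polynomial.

u + 5

Apply the Euclidean algorithm:
  u^3 + 19u^2 + 119u + 245 = (u^3 − 7u^2 − 25u + 175) + (26u^2 + 144u + 70)
  u^3 − 7u^2 − 25u + 175 = ((1/26)u − 163/338)(26u^2 + 144u + 70) + ((7056/169)u + 35280/169)
  26u^2 + 144u + 70 = ((2197/3528)u + 169/504)((7056/169)u + 35280/169) + (0)
Last nonzero remainder: (7056/169)u + 35280/169. Dividing through by 7056/169 gives the monic gcd u + 5.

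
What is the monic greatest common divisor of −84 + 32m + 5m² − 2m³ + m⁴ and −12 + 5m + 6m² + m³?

By polynomial division,
  m⁴ − 2m³ + 5m² + 32m − 84 = (m − 8)(m³ + 6m² + 5m − 12) + (48m² + 84m − 180)
  m³ + 6m² + 5m − 12 = ((1/48)m + 17/192)(48m² + 84m − 180) + ((21/16)m + 63/16)
  48m² + 84m − 180 = ((256/7)m − 320/7)((21/16)m + 63/16) + (0)
Last nonzero remainder: (21/16)m + 63/16. Dividing through by 21/16 gives the monic gcd m + 3.

3 + m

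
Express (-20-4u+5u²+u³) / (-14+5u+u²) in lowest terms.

Euclidean algorithm in ℚ[u]:
  u³+5u²-4u-20 = (u)(u²+5u-14) + (10u-20)
  u²+5u-14 = ((1/10)u+7/10)(10u-20) + (0)
Last nonzero remainder: 10u-20. Dividing through by 10 gives the monic gcd u-2.
Cancel u-2 from numerator and denominator to get the reduced form.

(10+7u+u²)/(7+u)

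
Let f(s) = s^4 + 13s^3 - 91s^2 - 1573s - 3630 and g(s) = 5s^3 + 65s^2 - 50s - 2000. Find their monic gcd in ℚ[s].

Repeated division with remainder:
  s^4 + 13s^3 - 91s^2 - 1573s - 3630 = ((1/5)s)(5s^3 + 65s^2 - 50s - 2000) + (-81s^2 - 1173s - 3630)
  5s^3 + 65s^2 - 50s - 2000 = (-(5/81)s + 200/2187)(-81s^2 - 1173s - 3630) + (-(121600/729)s - 1216000/729)
  -81s^2 - 1173s - 3630 = ((59049/121600)s + 264627/121600)(-(121600/729)s - 1216000/729) + (0)
Last nonzero remainder: -(121600/729)s - 1216000/729. Dividing through by -121600/729 gives the monic gcd s + 10.

s + 10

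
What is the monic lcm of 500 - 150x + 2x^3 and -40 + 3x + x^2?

2000 - 350x - 75x^2 + 8x^3 + x^4

Apply the Euclidean algorithm:
  2x^3 - 150x + 500 = (2x - 6)(x^2 + 3x - 40) + (-52x + 260)
  x^2 + 3x - 40 = (-(1/52)x - 2/13)(-52x + 260) + (0)
Last nonzero remainder: -52x + 260. Dividing through by -52 gives the monic gcd x - 5.
Then lcm(f, g) = f·g / gcd(f, g); expanding and making the result monic gives the answer.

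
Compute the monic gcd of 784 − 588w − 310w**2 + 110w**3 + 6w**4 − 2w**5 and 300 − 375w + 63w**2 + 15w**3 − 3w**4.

4 − 5w + w**2

Euclidean algorithm in ℚ[w]:
  −2w**5 + 6w**4 + 110w**3 − 310w**2 − 588w + 784 = ((2/3)w + 4/3)(−3w**4 + 15w**3 + 63w**2 − 375w + 300) + (48w**3 − 144w**2 − 288w + 384)
  −3w**4 + 15w**3 + 63w**2 − 375w + 300 = (−(1/16)w + 1/8)(48w**3 − 144w**2 − 288w + 384) + (63w**2 − 315w + 252)
  48w**3 − 144w**2 − 288w + 384 = ((16/21)w + 32/21)(63w**2 − 315w + 252) + (0)
Last nonzero remainder: 63w**2 − 315w + 252. Dividing through by 63 gives the monic gcd w**2 − 5w + 4.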